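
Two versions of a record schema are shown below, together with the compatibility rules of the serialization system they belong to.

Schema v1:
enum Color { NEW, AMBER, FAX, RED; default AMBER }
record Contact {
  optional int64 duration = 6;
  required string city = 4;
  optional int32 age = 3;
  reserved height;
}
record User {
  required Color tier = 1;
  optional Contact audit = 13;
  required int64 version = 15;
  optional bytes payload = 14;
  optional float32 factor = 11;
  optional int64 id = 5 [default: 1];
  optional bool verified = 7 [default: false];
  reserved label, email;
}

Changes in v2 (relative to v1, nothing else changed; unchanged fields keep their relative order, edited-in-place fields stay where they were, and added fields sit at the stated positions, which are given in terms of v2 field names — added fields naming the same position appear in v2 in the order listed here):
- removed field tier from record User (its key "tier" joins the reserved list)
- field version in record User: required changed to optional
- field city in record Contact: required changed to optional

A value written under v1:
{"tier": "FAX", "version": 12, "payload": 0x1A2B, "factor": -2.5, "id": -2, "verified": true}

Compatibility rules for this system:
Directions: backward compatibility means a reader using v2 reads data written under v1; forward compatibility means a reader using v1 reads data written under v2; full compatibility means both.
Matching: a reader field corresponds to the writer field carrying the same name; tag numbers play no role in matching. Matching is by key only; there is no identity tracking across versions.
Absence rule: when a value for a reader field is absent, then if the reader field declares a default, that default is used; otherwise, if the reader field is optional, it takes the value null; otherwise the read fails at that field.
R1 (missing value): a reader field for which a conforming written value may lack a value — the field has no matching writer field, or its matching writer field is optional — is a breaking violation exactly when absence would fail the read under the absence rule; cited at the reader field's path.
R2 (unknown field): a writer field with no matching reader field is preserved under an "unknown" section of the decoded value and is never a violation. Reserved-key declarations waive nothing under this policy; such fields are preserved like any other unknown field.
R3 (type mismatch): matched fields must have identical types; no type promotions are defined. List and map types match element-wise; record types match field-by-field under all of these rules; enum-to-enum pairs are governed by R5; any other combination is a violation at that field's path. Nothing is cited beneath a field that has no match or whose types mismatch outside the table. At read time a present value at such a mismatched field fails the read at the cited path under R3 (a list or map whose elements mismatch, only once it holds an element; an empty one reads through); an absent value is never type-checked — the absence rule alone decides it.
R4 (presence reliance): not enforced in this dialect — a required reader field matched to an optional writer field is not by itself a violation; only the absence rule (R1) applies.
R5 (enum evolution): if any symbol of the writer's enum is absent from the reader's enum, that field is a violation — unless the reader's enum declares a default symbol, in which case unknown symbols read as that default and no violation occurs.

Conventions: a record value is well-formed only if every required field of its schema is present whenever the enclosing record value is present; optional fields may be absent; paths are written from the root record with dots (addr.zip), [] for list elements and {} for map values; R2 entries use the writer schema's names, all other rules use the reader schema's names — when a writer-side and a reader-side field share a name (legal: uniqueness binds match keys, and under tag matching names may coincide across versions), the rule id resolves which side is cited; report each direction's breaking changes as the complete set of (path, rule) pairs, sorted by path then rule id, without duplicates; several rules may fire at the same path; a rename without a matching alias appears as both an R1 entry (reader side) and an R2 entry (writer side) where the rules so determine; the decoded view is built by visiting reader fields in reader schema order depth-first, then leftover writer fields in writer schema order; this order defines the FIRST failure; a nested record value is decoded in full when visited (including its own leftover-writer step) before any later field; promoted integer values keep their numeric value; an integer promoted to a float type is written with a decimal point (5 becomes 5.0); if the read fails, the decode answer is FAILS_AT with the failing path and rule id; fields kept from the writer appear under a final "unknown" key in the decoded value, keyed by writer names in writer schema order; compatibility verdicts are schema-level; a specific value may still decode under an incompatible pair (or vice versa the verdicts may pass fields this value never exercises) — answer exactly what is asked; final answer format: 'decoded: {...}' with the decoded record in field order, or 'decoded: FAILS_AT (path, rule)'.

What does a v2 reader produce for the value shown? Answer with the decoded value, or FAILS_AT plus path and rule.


decoded: {"audit": null, "version": 12, "payload": 0x1A2B, "factor": -2.5, "id": -2, "verified": true, "unknown": {"tier": "FAX"}}

the writer's type comes first in each User pair
decoding the User value with the v2 reader:
  audit := null (absent, optional -> null)
  version := 12
  payload := 0x1A2B
  factor := -2.5
  id := -2
  verified := true
  writer tier: kept under "unknown"
  => decoded: {"audit": null, "version": 12, "payload": 0x1A2B, "factor": -2.5, "id": -2, "verified": true, "unknown": {"tier": "FAX"}}
diffs on User not affecting the asked answer:
  field version in record User: required changed to optional -> matters for User compatibility verdicts, not for this value's decode
  field city in record Contact: required changed to optional -> matters for User compatibility verdicts, not for this value's decode


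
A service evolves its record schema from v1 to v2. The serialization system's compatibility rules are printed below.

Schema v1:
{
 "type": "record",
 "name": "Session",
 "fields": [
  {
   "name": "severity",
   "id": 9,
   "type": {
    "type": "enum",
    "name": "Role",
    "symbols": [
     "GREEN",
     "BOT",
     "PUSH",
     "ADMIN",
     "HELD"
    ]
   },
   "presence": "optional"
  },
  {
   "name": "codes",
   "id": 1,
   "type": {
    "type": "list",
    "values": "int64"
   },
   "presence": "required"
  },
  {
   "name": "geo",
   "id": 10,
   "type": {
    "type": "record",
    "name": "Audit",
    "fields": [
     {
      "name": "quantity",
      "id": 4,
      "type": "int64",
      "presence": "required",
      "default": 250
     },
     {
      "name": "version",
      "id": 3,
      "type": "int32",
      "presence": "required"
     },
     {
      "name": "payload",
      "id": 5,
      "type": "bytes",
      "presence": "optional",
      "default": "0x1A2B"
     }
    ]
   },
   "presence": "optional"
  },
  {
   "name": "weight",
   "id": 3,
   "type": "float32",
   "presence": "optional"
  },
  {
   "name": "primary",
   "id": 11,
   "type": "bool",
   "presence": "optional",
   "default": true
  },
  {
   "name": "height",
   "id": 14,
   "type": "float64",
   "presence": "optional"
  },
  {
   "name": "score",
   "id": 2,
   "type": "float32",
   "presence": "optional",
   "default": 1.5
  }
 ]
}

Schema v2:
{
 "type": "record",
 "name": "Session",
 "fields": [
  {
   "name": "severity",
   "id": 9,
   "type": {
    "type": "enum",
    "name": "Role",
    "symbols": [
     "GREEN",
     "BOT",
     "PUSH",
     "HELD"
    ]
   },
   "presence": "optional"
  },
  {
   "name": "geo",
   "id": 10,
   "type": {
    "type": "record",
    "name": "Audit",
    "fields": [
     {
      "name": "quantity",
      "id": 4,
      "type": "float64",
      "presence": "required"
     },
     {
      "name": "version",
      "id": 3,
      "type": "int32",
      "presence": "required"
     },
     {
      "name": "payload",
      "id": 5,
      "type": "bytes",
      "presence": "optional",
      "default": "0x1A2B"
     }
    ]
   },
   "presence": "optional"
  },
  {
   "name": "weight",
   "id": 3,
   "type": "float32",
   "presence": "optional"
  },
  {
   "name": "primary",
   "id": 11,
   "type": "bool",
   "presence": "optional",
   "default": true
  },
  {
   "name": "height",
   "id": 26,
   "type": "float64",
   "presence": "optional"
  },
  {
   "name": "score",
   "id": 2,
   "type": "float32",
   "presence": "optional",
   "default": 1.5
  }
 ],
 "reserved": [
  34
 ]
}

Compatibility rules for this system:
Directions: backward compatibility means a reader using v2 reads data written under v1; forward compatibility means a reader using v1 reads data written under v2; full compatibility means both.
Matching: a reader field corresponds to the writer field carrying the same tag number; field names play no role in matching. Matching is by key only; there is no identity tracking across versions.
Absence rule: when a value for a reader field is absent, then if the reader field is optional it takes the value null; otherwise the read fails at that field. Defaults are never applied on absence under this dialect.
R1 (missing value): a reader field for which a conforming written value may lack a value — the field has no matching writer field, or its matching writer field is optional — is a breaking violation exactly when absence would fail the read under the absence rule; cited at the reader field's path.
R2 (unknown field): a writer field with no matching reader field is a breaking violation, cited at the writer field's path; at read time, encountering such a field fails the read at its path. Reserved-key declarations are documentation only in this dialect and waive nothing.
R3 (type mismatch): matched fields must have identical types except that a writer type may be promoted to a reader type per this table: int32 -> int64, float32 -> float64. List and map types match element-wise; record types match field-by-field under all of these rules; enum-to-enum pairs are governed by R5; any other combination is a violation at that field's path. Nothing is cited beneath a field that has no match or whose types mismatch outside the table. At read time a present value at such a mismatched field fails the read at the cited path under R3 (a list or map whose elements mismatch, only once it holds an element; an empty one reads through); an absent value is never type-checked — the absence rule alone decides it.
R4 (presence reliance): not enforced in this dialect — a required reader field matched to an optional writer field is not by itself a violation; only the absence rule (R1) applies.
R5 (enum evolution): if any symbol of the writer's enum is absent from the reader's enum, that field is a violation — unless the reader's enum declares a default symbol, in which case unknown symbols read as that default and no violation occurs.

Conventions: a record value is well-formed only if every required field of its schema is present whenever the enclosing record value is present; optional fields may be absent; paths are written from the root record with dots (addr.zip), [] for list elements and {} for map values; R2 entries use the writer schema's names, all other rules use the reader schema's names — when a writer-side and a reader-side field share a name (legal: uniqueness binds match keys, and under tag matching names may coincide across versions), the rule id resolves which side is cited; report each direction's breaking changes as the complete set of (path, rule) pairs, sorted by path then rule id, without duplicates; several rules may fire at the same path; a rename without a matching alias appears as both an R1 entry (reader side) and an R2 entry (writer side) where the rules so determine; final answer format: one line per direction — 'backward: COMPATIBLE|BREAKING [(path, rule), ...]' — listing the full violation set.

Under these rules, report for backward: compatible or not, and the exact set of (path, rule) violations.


backward: BREAKING [(codes, R2), (geo.quantity, R3), (height, R2), (severity, R5)]

in Session below, arrows point writer -> reader
backward on Session — v2 reading data written by v1:
  severity: paired with writer severity (Role -> Role; writer optional)
  geo: paired with writer geo (Audit -> Audit; writer optional)
  weight: paired with writer weight (float32 -> float32; writer optional)
  primary: paired with writer primary (bool -> bool; writer optional)
  height has no writer counterpart
  score: paired with writer score (float32 -> float32; writer optional)
  leftover writer field: codes
  leftover writer field: height
  geo.quantity: paired with writer geo.quantity (int64 -> float64; writer required)
  geo.version: paired with writer geo.version (int32 -> int32; writer required)
  geo.payload: paired with writer geo.payload (bytes -> bytes; writer optional)
  violation R2 at codes
  violation R3 at geo.quantity
  violation R2 at height
  violation R5 at severity
  => 4 violation(s): backward is BREAKING for Session


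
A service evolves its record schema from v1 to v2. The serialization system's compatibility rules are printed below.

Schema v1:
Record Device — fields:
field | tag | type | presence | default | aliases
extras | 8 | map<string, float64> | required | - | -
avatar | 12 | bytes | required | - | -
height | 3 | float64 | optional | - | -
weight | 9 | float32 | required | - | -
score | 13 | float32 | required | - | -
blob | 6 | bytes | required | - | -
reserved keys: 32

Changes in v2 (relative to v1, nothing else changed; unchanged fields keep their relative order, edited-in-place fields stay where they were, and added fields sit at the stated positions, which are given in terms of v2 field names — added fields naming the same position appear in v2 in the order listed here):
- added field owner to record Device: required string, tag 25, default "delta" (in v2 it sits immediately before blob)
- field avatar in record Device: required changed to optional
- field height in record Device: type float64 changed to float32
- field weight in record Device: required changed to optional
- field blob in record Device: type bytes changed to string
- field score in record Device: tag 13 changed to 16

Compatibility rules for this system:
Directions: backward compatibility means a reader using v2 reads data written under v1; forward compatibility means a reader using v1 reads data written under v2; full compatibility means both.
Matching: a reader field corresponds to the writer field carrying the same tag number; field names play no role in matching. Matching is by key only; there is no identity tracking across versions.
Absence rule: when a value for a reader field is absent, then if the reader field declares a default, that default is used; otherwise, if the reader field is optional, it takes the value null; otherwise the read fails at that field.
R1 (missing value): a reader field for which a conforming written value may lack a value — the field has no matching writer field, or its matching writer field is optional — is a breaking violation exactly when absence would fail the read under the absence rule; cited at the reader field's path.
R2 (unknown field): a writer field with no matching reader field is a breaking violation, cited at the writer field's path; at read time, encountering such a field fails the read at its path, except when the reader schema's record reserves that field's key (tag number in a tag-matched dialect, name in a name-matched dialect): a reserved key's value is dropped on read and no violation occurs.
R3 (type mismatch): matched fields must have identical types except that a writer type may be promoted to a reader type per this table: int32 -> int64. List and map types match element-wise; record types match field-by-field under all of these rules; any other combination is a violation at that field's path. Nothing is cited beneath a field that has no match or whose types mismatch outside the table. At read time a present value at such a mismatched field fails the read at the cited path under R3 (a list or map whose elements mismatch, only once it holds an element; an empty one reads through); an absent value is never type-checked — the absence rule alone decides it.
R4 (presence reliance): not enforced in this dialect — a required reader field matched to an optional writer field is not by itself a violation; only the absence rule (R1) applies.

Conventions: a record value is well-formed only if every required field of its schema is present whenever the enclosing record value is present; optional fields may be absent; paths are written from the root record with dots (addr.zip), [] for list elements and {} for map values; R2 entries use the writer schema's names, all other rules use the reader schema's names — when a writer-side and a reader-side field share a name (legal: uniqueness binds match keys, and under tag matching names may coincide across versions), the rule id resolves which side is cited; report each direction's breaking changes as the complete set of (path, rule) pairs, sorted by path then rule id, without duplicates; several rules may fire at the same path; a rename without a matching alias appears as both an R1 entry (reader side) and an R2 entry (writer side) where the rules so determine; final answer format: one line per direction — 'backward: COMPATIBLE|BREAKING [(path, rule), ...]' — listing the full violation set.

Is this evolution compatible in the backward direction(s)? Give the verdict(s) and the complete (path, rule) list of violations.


backward: BREAKING [(blob, R3), (height, R3), (score, R1), (score, R2)]

in Device below, arrows point writer -> reader
backward on Device — v2 reading data written by v1:
  extras <- extras (map<string, float64> -> map<string, float64>, writer required)
  avatar <- avatar (bytes -> bytes, writer required)
  height <- height (float64 -> float32, writer optional)
  weight <- weight (float32 -> float32, writer required)
  no writer field matches reader score
  no writer field matches reader owner
  blob <- blob (bytes -> string, writer required)
  writer score: unknown to reader
  violation R3 at blob
  violation R3 at height
  violation R1 at score
  violation R2 at score
  backward on Device therefore BREAKING (4)
the rest of the Device diff is inert for this question:
  added field owner to record Device: required string, tag 25, default "delta" (in v2 it sits immediately before blob) -> affects forward compatibility only, which is not asked
  field avatar in record Device: required changed to optional -> affects forward compatibility only, which is not asked
  field weight in record Device: required changed to optional -> affects forward compatibility only, which is not asked


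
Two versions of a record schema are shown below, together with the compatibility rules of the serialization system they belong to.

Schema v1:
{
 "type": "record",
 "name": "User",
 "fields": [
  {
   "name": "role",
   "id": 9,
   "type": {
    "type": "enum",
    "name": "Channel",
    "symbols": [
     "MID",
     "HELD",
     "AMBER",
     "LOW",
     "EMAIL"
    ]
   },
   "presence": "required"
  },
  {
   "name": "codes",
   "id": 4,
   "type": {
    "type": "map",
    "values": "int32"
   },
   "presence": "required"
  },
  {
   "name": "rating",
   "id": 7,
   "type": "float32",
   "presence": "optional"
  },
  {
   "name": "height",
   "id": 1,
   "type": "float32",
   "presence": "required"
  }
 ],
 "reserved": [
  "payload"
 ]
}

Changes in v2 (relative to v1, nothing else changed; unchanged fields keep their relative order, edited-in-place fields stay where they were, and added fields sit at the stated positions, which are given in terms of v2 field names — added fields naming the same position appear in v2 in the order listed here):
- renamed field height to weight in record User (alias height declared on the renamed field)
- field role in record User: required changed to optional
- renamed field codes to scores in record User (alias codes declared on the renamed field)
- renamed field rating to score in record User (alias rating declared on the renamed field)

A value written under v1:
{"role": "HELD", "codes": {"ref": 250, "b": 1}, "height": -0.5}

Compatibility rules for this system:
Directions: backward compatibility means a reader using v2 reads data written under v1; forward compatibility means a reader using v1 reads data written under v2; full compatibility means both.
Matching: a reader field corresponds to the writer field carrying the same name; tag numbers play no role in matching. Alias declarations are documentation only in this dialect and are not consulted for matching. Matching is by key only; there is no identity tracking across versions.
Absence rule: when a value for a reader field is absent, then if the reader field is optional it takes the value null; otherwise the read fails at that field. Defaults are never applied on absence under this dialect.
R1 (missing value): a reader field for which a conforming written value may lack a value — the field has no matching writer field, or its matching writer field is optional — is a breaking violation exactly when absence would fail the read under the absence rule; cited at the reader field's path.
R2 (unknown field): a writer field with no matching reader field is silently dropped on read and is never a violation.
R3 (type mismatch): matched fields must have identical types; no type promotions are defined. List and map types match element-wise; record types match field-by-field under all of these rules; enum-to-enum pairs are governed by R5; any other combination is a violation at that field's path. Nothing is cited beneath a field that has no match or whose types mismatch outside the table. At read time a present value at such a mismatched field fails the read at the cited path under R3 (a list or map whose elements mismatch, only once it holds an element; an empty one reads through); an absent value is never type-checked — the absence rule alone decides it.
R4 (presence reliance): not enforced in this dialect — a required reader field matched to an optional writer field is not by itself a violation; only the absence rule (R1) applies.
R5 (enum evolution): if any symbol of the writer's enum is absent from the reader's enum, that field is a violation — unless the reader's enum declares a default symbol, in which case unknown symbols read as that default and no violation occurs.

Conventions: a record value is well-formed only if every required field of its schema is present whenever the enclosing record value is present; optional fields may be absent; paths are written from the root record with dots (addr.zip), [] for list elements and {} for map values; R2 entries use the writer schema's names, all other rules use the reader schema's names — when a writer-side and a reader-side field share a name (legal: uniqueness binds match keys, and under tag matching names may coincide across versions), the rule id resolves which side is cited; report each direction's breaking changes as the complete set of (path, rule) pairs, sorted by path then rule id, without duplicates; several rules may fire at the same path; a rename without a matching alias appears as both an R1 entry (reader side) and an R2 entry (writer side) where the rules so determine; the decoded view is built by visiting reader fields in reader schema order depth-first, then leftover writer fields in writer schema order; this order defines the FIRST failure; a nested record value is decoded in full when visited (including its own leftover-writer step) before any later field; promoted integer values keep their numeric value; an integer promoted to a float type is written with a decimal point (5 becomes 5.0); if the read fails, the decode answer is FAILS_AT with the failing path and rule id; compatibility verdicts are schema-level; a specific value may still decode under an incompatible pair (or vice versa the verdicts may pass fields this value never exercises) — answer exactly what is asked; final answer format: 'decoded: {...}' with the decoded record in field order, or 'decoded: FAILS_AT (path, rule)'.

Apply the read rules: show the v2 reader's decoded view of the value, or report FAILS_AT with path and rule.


the writer's type comes first in each User pair
migrating the User value to v2:
  role := "HELD"
  read fails at scores under R1 (no fill)
  => FAILS_AT (scores, R1)
ruling out the remaining User differences:
  renamed field height to weight in record User (alias height declared on the renamed field) -> schema-level compatibility only; this User value's decode is unchanged
  field role in record User: required changed to optional -> schema-level compatibility only; this User value's decode is unchanged
  renamed field rating to score in record User (alias rating declared on the renamed field) -> no rule fires on it and the decoded User view is identical with or without it

decoded: FAILS_AT (scores, R1)


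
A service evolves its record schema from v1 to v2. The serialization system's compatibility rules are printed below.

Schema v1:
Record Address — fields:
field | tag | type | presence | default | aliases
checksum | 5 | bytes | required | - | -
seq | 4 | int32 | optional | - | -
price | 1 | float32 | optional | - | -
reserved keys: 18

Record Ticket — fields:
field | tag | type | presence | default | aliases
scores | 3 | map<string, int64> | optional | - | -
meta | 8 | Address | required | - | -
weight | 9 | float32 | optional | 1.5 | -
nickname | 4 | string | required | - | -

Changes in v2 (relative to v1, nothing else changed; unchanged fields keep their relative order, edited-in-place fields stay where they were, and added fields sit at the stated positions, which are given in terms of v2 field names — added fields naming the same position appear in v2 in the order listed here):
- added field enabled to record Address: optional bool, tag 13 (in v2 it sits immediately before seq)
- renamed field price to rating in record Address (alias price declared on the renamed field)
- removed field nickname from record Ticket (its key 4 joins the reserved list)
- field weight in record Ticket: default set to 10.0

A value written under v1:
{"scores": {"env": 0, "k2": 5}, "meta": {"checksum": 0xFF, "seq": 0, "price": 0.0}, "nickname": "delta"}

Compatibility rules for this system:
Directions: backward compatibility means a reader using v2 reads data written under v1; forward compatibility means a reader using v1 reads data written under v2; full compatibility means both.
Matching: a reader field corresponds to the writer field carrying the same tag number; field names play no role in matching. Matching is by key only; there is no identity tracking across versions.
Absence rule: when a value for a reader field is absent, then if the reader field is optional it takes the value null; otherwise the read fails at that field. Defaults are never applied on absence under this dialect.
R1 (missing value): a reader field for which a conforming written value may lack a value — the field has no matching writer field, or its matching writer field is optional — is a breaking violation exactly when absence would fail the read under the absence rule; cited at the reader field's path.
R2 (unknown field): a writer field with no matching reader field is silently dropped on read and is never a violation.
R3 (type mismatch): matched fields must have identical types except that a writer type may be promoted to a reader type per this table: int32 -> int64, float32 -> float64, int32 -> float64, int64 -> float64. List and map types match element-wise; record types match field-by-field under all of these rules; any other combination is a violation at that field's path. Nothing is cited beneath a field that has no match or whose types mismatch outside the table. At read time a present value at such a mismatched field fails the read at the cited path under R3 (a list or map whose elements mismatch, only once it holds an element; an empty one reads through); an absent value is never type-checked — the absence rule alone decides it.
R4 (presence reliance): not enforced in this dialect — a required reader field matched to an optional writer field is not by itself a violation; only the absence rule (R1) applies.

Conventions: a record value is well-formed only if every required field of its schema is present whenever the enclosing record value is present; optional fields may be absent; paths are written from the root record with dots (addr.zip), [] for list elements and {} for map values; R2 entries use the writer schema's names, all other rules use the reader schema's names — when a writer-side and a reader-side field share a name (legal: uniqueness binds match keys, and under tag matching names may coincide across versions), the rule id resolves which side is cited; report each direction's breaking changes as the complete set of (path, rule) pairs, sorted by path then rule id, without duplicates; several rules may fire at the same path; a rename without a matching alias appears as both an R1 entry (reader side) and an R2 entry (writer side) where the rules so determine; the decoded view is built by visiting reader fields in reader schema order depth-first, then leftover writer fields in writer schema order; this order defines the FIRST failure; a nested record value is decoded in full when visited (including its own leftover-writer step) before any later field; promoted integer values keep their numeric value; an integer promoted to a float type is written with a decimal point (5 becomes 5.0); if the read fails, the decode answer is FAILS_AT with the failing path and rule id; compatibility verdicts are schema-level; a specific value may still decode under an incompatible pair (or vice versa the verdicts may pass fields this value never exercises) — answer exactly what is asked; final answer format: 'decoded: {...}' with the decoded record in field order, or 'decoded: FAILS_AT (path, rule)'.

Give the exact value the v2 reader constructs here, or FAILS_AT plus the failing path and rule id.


decoded: {"scores": {"env": 0, "k2": 5}, "meta": {"checksum": 0xFF, "enabled": null, "seq": 0, "rating": 0.0}, "weight": null}

the writer's type comes first in each Ticket pair
decoding the Ticket value with the v2 reader:
  scores := {"env": 0, "k2": 5}
  meta.checksum := 0xFF
  meta.enabled := null (not supplied -> null)
  meta.seq := 0
  meta.rating := 0.0 (from writer price)
  weight := null (not supplied -> null)
  writer nickname: unmatched, discarded
  => decoded: {"scores": {"env": 0, "k2": 5}, "meta": {"checksum": 0xFF, "enabled": null, "seq": 0, "rating": 0.0}, "weight": null}
the rest of the Ticket diff is inert for this question:
  field weight in record Ticket: default set to 10.0 -> inert under this dialect — no rule fires on Ticket and the result does not move


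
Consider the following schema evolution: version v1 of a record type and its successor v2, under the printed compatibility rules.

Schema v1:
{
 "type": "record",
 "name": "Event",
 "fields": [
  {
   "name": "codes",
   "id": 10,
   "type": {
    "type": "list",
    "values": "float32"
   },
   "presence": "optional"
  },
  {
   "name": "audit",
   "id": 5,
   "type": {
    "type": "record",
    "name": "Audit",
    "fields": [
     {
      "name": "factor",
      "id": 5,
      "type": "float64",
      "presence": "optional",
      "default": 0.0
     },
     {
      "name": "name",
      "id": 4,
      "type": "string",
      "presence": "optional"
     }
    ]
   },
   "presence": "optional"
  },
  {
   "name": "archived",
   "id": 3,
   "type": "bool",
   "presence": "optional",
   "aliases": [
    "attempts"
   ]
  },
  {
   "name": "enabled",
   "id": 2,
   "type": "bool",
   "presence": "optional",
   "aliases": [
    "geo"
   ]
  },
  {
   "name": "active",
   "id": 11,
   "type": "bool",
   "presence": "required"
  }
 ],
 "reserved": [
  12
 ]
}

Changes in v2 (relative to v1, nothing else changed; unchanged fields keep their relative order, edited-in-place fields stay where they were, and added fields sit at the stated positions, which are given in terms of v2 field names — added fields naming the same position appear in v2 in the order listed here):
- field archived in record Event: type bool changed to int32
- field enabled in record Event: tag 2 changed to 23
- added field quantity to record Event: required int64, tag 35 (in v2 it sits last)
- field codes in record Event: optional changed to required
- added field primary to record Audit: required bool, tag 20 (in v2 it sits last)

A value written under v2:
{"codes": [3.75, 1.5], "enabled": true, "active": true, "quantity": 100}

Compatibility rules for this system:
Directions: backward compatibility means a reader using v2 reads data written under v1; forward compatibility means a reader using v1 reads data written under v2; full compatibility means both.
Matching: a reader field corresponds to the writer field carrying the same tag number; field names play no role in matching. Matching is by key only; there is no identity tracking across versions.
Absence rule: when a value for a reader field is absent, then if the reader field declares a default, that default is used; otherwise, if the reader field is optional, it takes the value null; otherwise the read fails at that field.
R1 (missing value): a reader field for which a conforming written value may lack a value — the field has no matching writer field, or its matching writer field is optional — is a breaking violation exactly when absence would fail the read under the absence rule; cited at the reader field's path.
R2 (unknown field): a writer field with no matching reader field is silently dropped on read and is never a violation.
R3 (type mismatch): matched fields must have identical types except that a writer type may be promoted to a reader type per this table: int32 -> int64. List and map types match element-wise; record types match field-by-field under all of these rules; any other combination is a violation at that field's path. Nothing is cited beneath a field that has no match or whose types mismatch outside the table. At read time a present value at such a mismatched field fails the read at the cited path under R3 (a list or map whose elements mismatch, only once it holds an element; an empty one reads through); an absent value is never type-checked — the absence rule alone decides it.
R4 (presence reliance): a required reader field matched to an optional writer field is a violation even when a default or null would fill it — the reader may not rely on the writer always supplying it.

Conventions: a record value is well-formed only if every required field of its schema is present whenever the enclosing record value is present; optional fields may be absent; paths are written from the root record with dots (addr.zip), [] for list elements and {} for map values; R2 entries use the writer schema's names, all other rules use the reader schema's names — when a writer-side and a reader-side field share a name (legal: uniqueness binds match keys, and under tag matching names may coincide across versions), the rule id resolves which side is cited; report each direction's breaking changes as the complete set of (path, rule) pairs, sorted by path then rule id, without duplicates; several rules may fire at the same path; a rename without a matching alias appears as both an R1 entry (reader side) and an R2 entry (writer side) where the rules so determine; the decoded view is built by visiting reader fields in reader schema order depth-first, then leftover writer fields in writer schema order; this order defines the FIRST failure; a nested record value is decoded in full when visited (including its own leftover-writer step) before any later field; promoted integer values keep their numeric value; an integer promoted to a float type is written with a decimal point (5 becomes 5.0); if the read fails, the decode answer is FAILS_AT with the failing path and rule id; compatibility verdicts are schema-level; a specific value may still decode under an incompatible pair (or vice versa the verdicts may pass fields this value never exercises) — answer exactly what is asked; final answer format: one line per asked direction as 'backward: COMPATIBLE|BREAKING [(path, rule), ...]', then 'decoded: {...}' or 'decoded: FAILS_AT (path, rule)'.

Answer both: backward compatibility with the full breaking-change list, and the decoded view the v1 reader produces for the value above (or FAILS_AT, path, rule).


backward: BREAKING [(archived, R3), (audit.primary, R1), (codes, R1), (codes, R4), (quantity, R1)]; decoded: {"codes": [3.75, 1.5], "audit": null, "archived": null, "enabled": null, "active": true}

each type pair in Event: writer, then reader
backward pass over Event, reader schema v2, writer schema v1:
  codes: paired with writer codes (list<float32> -> list<float32>; writer optional)
  audit: paired with writer audit (Audit -> Audit; writer optional)
  archived: paired with writer archived (bool -> int32; writer optional)
  enabled has no writer counterpart
  active: paired with writer active (bool -> bool; writer required)
  quantity has no writer counterpart
  writer enabled: unknown to reader
  audit.factor: paired with writer audit.factor (float64 -> float64; writer optional)
  audit.name: paired with writer audit.name (string -> string; writer optional)
  audit.primary has no writer counterpart
  R3 fires at archived
  R1 fires at audit.primary
  R1 fires at codes
  R4 fires at codes
  R1 fires at quantity
  => 5 violation(s): backward is BREAKING for Event
decode (reader v1):
  codes := [3.75, 1.5]
  audit := null (absent, optional -> null)
  archived := null (absent, optional -> null)
  enabled := null (absent, optional -> null)
  active := true
  writer enabled: unknown -> dropped
  writer quantity: unknown -> dropped
  => decoded: {"codes": [3.75, 1.5], "audit": null, "archived": null, "enabled": null, "active": true}


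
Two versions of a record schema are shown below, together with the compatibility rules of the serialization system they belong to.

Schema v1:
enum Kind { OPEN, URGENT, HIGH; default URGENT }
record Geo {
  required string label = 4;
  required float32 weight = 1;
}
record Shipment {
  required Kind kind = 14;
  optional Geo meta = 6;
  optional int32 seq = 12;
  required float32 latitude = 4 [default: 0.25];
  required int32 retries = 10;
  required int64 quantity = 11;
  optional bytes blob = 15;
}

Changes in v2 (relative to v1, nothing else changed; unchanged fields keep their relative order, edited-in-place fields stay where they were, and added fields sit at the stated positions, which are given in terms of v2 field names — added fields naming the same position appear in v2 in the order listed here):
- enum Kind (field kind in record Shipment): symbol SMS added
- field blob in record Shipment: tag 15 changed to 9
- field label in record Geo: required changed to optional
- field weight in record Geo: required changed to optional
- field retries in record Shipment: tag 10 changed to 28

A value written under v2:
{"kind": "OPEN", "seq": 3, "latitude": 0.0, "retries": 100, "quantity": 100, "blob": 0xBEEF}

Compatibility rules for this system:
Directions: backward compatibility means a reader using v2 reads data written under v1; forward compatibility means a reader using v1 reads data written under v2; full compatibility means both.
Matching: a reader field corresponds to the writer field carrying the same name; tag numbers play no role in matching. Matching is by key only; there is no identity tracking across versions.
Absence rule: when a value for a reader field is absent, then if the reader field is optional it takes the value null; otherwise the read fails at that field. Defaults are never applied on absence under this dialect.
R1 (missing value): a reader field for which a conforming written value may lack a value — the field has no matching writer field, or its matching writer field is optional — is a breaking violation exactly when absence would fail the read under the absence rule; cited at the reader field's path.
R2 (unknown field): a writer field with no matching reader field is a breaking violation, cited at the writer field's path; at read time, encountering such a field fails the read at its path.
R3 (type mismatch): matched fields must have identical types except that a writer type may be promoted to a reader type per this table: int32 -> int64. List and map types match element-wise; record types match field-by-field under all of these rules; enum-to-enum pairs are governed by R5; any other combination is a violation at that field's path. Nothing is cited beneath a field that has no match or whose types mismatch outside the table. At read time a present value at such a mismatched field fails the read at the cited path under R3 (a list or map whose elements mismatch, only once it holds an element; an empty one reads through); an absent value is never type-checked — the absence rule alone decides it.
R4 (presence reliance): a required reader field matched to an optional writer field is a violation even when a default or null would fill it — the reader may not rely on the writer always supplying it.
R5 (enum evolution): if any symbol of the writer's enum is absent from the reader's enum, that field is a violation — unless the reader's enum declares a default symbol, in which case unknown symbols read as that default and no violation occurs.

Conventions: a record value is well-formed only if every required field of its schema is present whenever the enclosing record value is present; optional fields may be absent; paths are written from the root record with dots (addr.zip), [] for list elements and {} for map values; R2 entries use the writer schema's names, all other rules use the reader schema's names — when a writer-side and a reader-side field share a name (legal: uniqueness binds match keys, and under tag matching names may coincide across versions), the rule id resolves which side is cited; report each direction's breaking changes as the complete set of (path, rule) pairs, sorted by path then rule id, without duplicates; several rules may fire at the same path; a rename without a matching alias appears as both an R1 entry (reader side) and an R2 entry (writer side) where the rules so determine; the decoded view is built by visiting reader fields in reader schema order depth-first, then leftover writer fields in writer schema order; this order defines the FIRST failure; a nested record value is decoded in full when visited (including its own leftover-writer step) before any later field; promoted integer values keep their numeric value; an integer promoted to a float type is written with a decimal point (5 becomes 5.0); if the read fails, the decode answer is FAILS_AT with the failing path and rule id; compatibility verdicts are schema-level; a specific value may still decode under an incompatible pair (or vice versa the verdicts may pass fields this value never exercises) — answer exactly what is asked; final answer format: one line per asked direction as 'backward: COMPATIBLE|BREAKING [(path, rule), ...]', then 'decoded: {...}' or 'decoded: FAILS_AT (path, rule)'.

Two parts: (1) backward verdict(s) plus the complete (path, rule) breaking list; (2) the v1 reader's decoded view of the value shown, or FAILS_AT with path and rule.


in Shipment below, arrows point writer -> reader
backward analysis of Shipment with v2 as reader and v1 as writer:
  writer required, Kind -> Kind: reader kind maps from writer kind
  writer optional, Geo -> Geo: reader meta maps from writer meta
  writer optional, int32 -> int32: reader seq maps from writer seq
  writer required, float32 -> float32: reader latitude maps from writer latitude
  writer required, int32 -> int32: reader retries maps from writer retries
  writer required, int64 -> int64: reader quantity maps from writer quantity
  writer optional, bytes -> bytes: reader blob maps from writer blob
  writer required, string -> string: reader meta.label maps from writer meta.label
  writer required, float32 -> float32: reader meta.weight maps from writer meta.weight
  => no violations; backward on Shipment: COMPATIBLE
decode (reader v1):
  kind := "OPEN"
  meta := null (not supplied -> null)
  seq := 3
  latitude := 0.0
  retries := 100
  quantity := 100
  blob := 0xBEEF
  => decoded: {"kind": "OPEN", "meta": null, "seq": 3, "latitude": 0.0, "retries": 100, "quantity": 100, "blob": 0xBEEF}
ruling out the remaining Shipment differences:
  enum Kind (field kind in record Shipment): symbol SMS added -> fires no rule on Shipment, leaving the asked answer as it is
  field blob in record Shipment: tag 15 changed to 9 -> fires no rule on Shipment, leaving the asked answer as it is
  field label in record Geo: required changed to optional -> affects forward compatibility only, which is not asked
  field weight in record Geo: required changed to optional -> affects forward compatibility only, which is not asked
  field retries in record Shipment: tag 10 changed to 28 -> fires no rule on Shipment, leaving the asked answer as it is

backward: COMPATIBLE []; decoded: {"kind": "OPEN", "meta": null, "seq": 3, "latitude": 0.0, "retries": 100, "quantity": 100, "blob": 0xBEEF}
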